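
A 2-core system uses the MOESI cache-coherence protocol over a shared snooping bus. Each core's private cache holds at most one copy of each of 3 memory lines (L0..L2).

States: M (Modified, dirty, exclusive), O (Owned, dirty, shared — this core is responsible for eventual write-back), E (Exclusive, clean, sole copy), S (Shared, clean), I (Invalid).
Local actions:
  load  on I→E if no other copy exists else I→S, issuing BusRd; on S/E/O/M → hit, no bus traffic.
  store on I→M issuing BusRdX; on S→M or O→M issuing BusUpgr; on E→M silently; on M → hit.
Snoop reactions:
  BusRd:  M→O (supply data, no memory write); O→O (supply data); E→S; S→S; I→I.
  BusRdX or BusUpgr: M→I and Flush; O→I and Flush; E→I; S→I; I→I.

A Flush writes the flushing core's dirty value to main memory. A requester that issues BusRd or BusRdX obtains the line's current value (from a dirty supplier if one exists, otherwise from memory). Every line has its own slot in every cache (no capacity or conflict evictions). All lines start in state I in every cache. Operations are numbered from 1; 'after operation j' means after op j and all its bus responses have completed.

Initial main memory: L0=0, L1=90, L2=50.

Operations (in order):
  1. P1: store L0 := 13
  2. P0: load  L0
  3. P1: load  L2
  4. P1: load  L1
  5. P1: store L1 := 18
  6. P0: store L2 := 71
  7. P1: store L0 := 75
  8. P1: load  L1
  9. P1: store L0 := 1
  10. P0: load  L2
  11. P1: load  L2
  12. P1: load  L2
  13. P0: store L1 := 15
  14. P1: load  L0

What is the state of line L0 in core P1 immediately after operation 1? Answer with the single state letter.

state = M

1. P1: store L0 := 13  bus=[BusRdX]  L0: P0=I P1=M  mem[L0]=0
2. P0: load  L0  bus=[BusRd]  L0: P0=S P1=O  mem[L0]=0
3. P1: load  L2  bus=[BusRd]  L2: P0=I P1=E  mem[L2]=50
4. P1: load  L1  bus=[BusRd]  L1: P0=I P1=E  mem[L1]=90
5. P1: store L1 := 18  bus=[-]  L1: P0=I P1=M  mem[L1]=90
6. P0: store L2 := 71  bus=[BusRdX]  L2: P0=M P1=I  mem[L2]=50
7. P1: store L0 := 75  bus=[BusUpgr]  L0: P0=I P1=M  mem[L0]=0
8. P1: load  L1  bus=[-]  L1: P0=I P1=M  mem[L1]=90
9. P1: store L0 := 1  bus=[-]  L0: P0=I P1=M  mem[L0]=0
10. P0: load  L2  bus=[-]  L2: P0=M P1=I  mem[L2]=50
11. P1: load  L2  bus=[BusRd]  L2: P0=O P1=S  mem[L2]=50
12. P1: load  L2  bus=[-]  L2: P0=O P1=S  mem[L2]=50
13. P0: store L1 := 15  bus=[BusRdX,Flush]  L1: P0=M P1=I  mem[L1]=18
14. P1: load  L0  bus=[-]  L0: P0=I P1=M  mem[L0]=0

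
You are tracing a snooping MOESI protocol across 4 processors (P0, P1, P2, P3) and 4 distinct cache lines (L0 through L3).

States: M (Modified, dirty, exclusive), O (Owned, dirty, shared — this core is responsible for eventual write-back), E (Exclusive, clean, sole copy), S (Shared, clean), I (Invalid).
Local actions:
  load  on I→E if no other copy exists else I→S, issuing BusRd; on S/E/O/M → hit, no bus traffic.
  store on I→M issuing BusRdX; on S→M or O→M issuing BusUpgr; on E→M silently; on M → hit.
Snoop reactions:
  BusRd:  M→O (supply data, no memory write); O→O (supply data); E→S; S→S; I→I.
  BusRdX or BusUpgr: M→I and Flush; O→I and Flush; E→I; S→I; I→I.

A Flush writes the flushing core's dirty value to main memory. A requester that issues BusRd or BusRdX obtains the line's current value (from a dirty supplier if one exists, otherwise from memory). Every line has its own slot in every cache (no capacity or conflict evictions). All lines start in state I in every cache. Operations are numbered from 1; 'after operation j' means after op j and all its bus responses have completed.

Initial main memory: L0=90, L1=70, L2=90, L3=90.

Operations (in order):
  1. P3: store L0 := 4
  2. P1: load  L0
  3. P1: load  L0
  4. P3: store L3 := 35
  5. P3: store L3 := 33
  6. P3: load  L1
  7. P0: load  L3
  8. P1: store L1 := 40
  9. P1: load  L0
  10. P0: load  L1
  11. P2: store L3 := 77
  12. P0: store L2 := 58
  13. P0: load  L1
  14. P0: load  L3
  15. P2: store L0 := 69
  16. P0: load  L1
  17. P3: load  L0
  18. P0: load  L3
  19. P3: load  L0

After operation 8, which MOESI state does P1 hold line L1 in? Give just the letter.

  op1 P3: store L0 := 4 → I/I/I/M on L0; bus BusRdX; mem=90
  op2 P1: load  L0 → I/S/I/O on L0; bus BusRd; mem=90
  op3 P1: load  L0 → I/S/I/O on L0; bus (none); mem=90
  op4 P3: store L3 := 35 → I/I/I/M on L3; bus BusRdX; mem=90
  op5 P3: store L3 := 33 → I/I/I/M on L3; bus (none); mem=90
  op6 P3: load  L1 → I/I/I/E on L1; bus BusRd; mem=70
  op7 P0: load  L3 → S/I/I/O on L3; bus BusRd; mem=90
  op8 P1: store L1 := 40 → I/M/I/I on L1; bus BusRdX; mem=70
  op9 P1: load  L0 → I/S/I/O on L0; bus (none); mem=90
  op10 P0: load  L1 → S/O/I/I on L1; bus BusRd; mem=70
  op11 P2: store L3 := 77 → I/I/M/I on L3; bus BusRdX Flush; mem=33
  op12 P0: store L2 := 58 → M/I/I/I on L2; bus BusRdX; mem=90
  op13 P0: load  L1 → S/O/I/I on L1; bus (none); mem=70
  op14 P0: load  L3 → S/I/O/I on L3; bus BusRd; mem=33
  op15 P2: store L0 := 69 → I/I/M/I on L0; bus BusRdX Flush; mem=4
  op16 P0: load  L1 → S/O/I/I on L1; bus (none); mem=70
  op17 P3: load  L0 → I/I/O/S on L0; bus BusRd; mem=4
  op18 P0: load  L3 → S/I/O/I on L3; bus (none); mem=33
  op19 P3: load  L0 → I/I/O/S on L0; bus (none); mem=4

state = M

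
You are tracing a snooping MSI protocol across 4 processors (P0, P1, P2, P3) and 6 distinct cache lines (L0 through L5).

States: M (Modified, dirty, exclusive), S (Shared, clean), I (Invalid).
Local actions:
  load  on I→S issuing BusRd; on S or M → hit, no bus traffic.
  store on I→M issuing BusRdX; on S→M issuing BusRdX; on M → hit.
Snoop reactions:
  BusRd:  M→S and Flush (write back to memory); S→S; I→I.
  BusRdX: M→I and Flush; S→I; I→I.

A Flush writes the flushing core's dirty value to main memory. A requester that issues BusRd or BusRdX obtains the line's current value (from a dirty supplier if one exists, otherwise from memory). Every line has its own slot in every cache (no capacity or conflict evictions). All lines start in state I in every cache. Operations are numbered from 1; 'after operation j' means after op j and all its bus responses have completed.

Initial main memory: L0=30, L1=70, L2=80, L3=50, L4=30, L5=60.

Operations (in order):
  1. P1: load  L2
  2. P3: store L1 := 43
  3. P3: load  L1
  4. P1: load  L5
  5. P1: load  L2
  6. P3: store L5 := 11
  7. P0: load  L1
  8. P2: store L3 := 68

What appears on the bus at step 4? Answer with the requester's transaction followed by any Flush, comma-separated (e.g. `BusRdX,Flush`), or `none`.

  op1 P1: load  L2 → I/S/I/I on L2; bus BusRd; mem=80
  op2 P3: store L1 := 43 → I/I/I/M on L1; bus BusRdX; mem=70
  op3 P3: load  L1 → I/I/I/M on L1; bus (none); mem=70
  op4 P1: load  L5 → I/S/I/I on L5; bus BusRd; mem=60
  op5 P1: load  L2 → I/S/I/I on L2; bus (none); mem=80
  op6 P3: store L5 := 11 → I/I/I/M on L5; bus BusRdX; mem=60
  op7 P0: load  L1 → S/I/I/S on L1; bus BusRd Flush; mem=43
  op8 P2: store L3 := 68 → I/I/M/I on L3; bus BusRdX; mem=50

bus = BusRd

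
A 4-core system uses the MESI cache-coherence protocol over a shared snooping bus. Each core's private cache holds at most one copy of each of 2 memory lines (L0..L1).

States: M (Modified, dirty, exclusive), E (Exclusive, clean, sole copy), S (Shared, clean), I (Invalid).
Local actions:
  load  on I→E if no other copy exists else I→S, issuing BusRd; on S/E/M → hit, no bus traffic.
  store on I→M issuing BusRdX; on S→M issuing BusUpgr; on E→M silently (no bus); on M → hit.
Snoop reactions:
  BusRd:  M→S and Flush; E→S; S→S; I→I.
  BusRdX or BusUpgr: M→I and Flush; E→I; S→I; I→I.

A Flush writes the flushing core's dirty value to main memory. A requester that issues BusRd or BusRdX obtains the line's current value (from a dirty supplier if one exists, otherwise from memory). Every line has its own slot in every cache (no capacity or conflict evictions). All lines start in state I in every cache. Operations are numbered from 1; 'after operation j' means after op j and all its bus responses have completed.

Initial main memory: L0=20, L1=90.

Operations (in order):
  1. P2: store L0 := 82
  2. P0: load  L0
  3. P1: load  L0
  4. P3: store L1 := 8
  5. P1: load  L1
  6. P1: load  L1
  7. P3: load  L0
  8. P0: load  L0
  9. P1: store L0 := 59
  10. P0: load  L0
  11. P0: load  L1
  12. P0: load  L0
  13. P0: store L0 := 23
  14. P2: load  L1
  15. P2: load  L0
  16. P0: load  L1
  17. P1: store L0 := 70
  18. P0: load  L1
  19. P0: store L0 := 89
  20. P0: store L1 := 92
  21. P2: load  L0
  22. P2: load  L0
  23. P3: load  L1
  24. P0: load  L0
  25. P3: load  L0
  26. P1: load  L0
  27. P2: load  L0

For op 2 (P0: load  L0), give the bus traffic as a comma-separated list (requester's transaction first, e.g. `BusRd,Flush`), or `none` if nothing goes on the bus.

bus = BusRd,Flush

[1] P2: store L0 := 82 | P0:I, P1:I, P2:M(82), P3:I | bus: BusRdX
[2] P0: load  L0 | P0:S(82), P1:I, P2:S(82), P3:I | bus: BusRd,Flush
[3] P1: load  L0 | P0:S(82), P1:S(82), P2:S(82), P3:I | bus: BusRd
[4] P3: store L1 := 8 | P0:I, P1:I, P2:I, P3:M(8) | bus: BusRdX
[5] P1: load  L1 | P0:I, P1:S(8), P2:I, P3:S(8) | bus: BusRd,Flush
[6] P1: load  L1 | P0:I, P1:S(8), P2:I, P3:S(8) | bus: none
[7] P3: load  L0 | P0:S(82), P1:S(82), P2:S(82), P3:S(82) | bus: BusRd
[8] P0: load  L0 | P0:S(82), P1:S(82), P2:S(82), P3:S(82) | bus: none
[9] P1: store L0 := 59 | P0:I, P1:M(59), P2:I, P3:I | bus: BusUpgr
[10] P0: load  L0 | P0:S(59), P1:S(59), P2:I, P3:I | bus: BusRd,Flush
[11] P0: load  L1 | P0:S(8), P1:S(8), P2:I, P3:S(8) | bus: BusRd
[12] P0: load  L0 | P0:S(59), P1:S(59), P2:I, P3:I | bus: none
[13] P0: store L0 := 23 | P0:M(23), P1:I, P2:I, P3:I | bus: BusUpgr
[14] P2: load  L1 | P0:S(8), P1:S(8), P2:S(8), P3:S(8) | bus: BusRd
[15] P2: load  L0 | P0:S(23), P1:I, P2:S(23), P3:I | bus: BusRd,Flush
[16] P0: load  L1 | P0:S(8), P1:S(8), P2:S(8), P3:S(8) | bus: none
[17] P1: store L0 := 70 | P0:I, P1:M(70), P2:I, P3:I | bus: BusRdX
[18] P0: load  L1 | P0:S(8), P1:S(8), P2:S(8), P3:S(8) | bus: none
[19] P0: store L0 := 89 | P0:M(89), P1:I, P2:I, P3:I | bus: BusRdX,Flush
[20] P0: store L1 := 92 | P0:M(92), P1:I, P2:I, P3:I | bus: BusUpgr
[21] P2: load  L0 | P0:S(89), P1:I, P2:S(89), P3:I | bus: BusRd,Flush
[22] P2: load  L0 | P0:S(89), P1:I, P2:S(89), P3:I | bus: none
[23] P3: load  L1 | P0:S(92), P1:I, P2:I, P3:S(92) | bus: BusRd,Flush
[24] P0: load  L0 | P0:S(89), P1:I, P2:S(89), P3:I | bus: none
[25] P3: load  L0 | P0:S(89), P1:I, P2:S(89), P3:S(89) | bus: BusRd
[26] P1: load  L0 | P0:S(89), P1:S(89), P2:S(89), P3:S(89) | bus: BusRd
[27] P2: load  L0 | P0:S(89), P1:S(89), P2:S(89), P3:S(89) | bus: none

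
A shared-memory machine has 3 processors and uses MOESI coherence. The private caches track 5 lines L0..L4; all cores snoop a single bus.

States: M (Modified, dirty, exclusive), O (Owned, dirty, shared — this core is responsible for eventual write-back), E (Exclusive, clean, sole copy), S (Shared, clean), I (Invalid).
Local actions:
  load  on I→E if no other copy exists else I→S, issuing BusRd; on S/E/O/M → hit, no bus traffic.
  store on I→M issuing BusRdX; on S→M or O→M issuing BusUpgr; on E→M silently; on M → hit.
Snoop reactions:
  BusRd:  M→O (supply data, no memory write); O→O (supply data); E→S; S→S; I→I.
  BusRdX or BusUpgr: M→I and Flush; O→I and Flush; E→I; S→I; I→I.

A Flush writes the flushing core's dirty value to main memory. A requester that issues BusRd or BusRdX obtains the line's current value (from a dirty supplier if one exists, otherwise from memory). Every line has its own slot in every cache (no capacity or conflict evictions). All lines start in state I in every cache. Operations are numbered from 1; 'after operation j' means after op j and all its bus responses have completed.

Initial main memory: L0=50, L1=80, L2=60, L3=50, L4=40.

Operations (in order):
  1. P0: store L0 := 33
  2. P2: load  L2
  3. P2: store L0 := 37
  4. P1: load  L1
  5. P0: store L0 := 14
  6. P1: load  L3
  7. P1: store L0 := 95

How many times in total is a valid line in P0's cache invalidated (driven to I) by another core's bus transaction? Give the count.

invalidations = 2

[1] P0: store L0 := 33 | P0:M(33), P1:I, P2:I | bus: BusRdX
[2] P2: load  L2 | P0:I, P1:I, P2:E(60) | bus: BusRd
[3] P2: store L0 := 37 | P0:I, P1:I, P2:M(37) | bus: BusRdX,Flush
[4] P1: load  L1 | P0:I, P1:E(80), P2:I | bus: BusRd
[5] P0: store L0 := 14 | P0:M(14), P1:I, P2:I | bus: BusRdX,Flush
[6] P1: load  L3 | P0:I, P1:E(50), P2:I | bus: BusRd
[7] P1: store L0 := 95 | P0:I, P1:M(95), P2:I | bus: BusRdX,Flush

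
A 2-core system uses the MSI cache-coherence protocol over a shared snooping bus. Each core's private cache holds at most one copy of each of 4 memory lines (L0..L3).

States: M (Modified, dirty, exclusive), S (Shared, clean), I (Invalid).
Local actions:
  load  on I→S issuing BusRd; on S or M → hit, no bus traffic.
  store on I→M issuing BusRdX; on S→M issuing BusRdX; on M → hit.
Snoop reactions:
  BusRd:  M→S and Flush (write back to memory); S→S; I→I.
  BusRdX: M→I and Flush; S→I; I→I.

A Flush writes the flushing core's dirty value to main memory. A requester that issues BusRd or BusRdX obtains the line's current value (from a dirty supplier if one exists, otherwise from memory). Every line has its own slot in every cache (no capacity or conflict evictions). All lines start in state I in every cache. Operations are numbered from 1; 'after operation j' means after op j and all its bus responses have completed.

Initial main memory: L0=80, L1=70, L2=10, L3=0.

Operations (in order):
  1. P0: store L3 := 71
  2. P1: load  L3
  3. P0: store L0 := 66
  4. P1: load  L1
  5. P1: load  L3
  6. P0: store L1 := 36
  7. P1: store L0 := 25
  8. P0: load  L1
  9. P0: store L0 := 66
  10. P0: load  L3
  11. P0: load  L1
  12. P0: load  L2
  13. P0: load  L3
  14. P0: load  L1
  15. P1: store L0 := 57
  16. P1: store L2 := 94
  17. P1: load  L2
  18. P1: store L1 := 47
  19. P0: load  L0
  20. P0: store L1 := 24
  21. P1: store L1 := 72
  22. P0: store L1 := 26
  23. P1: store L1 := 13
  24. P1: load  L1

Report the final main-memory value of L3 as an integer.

step 1: P0: store L3 := 71  ⟶  MI  (L3)  txn=BusRdX  M[L3]=0
step 2: P1: load  L3  ⟶  SS  (L3)  txn=BusRd+Flush  M[L3]=71
step 3: P0: store L0 := 66  ⟶  MI  (L0)  txn=BusRdX  M[L0]=80
step 4: P1: load  L1  ⟶  IS  (L1)  txn=BusRd  M[L1]=70
step 5: P1: load  L3  ⟶  SS  (L3)  txn=∅  M[L3]=71
step 6: P0: store L1 := 36  ⟶  MI  (L1)  txn=BusRdX  M[L1]=70
step 7: P1: store L0 := 25  ⟶  IM  (L0)  txn=BusRdX+Flush  M[L0]=66
step 8: P0: load  L1  ⟶  MI  (L1)  txn=∅  M[L1]=70
step 9: P0: store L0 := 66  ⟶  MI  (L0)  txn=BusRdX+Flush  M[L0]=25
step 10: P0: load  L3  ⟶  SS  (L3)  txn=∅  M[L3]=71
step 11: P0: load  L1  ⟶  MI  (L1)  txn=∅  M[L1]=70
step 12: P0: load  L2  ⟶  SI  (L2)  txn=BusRd  M[L2]=10
step 13: P0: load  L3  ⟶  SS  (L3)  txn=∅  M[L3]=71
step 14: P0: load  L1  ⟶  MI  (L1)  txn=∅  M[L1]=70
step 15: P1: store L0 := 57  ⟶  IM  (L0)  txn=BusRdX+Flush  M[L0]=66
step 16: P1: store L2 := 94  ⟶  IM  (L2)  txn=BusRdX  M[L2]=10
step 17: P1: load  L2  ⟶  IM  (L2)  txn=∅  M[L2]=10
step 18: P1: store L1 := 47  ⟶  IM  (L1)  txn=BusRdX+Flush  M[L1]=36
step 19: P0: load  L0  ⟶  SS  (L0)  txn=BusRd+Flush  M[L0]=57
step 20: P0: store L1 := 24  ⟶  MI  (L1)  txn=BusRdX+Flush  M[L1]=47
step 21: P1: store L1 := 72  ⟶  IM  (L1)  txn=BusRdX+Flush  M[L1]=24
step 22: P0: store L1 := 26  ⟶  MI  (L1)  txn=BusRdX+Flush  M[L1]=72
step 23: P1: store L1 := 13  ⟶  IM  (L1)  txn=BusRdX+Flush  M[L1]=26
step 24: P1: load  L1  ⟶  IM  (L1)  txn=∅  M[L1]=26

memory[L3] = 71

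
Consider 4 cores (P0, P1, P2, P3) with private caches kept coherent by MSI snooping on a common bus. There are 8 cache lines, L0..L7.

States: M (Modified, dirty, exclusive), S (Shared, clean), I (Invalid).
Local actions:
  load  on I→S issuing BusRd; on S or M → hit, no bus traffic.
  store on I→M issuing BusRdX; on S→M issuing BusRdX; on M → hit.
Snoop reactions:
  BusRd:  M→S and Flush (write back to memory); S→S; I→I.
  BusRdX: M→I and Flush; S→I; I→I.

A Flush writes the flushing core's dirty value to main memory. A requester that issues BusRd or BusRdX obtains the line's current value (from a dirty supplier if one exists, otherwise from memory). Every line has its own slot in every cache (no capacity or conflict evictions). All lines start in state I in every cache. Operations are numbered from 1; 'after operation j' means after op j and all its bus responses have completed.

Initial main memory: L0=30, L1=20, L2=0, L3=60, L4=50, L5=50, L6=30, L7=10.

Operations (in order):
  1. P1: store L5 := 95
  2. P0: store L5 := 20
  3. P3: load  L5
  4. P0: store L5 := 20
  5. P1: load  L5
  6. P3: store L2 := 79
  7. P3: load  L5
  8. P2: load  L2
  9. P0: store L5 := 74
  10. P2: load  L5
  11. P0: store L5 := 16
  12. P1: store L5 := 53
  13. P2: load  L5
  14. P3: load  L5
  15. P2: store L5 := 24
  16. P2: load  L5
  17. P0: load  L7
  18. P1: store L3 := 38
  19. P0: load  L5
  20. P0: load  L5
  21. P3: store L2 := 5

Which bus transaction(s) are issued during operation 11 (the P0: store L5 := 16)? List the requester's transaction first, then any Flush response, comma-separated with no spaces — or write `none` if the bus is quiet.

step 1: P1: store L5 := 95  ⟶  IMII  (L5)  txn=BusRdX  M[L5]=50
step 2: P0: store L5 := 20  ⟶  MIII  (L5)  txn=BusRdX+Flush  M[L5]=95
step 3: P3: load  L5  ⟶  SIIS  (L5)  txn=BusRd+Flush  M[L5]=20
step 4: P0: store L5 := 20  ⟶  MIII  (L5)  txn=BusRdX  M[L5]=20
step 5: P1: load  L5  ⟶  SSII  (L5)  txn=BusRd+Flush  M[L5]=20
step 6: P3: store L2 := 79  ⟶  IIIM  (L2)  txn=BusRdX  M[L2]=0
step 7: P3: load  L5  ⟶  SSIS  (L5)  txn=BusRd  M[L5]=20
step 8: P2: load  L2  ⟶  IISS  (L2)  txn=BusRd+Flush  M[L2]=79
step 9: P0: store L5 := 74  ⟶  MIII  (L5)  txn=BusRdX  M[L5]=20
step 10: P2: load  L5  ⟶  SISI  (L5)  txn=BusRd+Flush  M[L5]=74
step 11: P0: store L5 := 16  ⟶  MIII  (L5)  txn=BusRdX  M[L5]=74
step 12: P1: store L5 := 53  ⟶  IMII  (L5)  txn=BusRdX+Flush  M[L5]=16
step 13: P2: load  L5  ⟶  ISSI  (L5)  txn=BusRd+Flush  M[L5]=53
step 14: P3: load  L5  ⟶  ISSS  (L5)  txn=BusRd  M[L5]=53
step 15: P2: store L5 := 24  ⟶  IIMI  (L5)  txn=BusRdX  M[L5]=53
step 16: P2: load  L5  ⟶  IIMI  (L5)  txn=∅  M[L5]=53
step 17: P0: load  L7  ⟶  SIII  (L7)  txn=BusRd  M[L7]=10
step 18: P1: store L3 := 38  ⟶  IMII  (L3)  txn=BusRdX  M[L3]=60
step 19: P0: load  L5  ⟶  SISI  (L5)  txn=BusRd+Flush  M[L5]=24
step 20: P0: load  L5  ⟶  SISI  (L5)  txn=∅  M[L5]=24
step 21: P3: store L2 := 5  ⟶  IIIM  (L2)  txn=BusRdX  M[L2]=79

bus = BusRdX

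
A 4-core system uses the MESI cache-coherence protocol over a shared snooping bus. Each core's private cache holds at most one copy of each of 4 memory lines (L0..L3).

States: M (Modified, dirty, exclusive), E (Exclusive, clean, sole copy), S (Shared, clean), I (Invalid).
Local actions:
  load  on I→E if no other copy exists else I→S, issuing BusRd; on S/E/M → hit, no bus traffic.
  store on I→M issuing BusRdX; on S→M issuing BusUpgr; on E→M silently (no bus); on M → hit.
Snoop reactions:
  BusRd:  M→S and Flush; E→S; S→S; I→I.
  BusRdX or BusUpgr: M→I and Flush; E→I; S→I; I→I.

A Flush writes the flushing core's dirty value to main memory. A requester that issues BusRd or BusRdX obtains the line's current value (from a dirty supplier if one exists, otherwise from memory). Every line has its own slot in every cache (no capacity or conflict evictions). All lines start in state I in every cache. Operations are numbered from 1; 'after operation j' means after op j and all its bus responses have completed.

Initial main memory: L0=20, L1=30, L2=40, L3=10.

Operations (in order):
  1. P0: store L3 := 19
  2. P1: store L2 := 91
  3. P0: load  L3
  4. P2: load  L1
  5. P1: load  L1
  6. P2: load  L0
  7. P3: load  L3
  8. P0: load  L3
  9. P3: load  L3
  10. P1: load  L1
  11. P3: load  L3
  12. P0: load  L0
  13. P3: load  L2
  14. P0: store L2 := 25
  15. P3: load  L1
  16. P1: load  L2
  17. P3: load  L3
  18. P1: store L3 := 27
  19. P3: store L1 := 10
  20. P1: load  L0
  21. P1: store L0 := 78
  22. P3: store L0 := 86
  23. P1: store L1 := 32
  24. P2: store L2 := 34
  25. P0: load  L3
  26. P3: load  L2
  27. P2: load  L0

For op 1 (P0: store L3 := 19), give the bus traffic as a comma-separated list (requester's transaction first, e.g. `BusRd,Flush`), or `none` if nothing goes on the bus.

bus = BusRdX

1. P0: store L3 := 19  bus=[BusRdX]  L3: P0=M P1=I P2=I P3=I  mem[L3]=10
2. P1: store L2 := 91  bus=[BusRdX]  L2: P0=I P1=M P2=I P3=I  mem[L2]=40
3. P0: load  L3  bus=[-]  L3: P0=M P1=I P2=I P3=I  mem[L3]=10
4. P2: load  L1  bus=[BusRd]  L1: P0=I P1=I P2=E P3=I  mem[L1]=30
5. P1: load  L1  bus=[BusRd]  L1: P0=I P1=S P2=S P3=I  mem[L1]=30
6. P2: load  L0  bus=[BusRd]  L0: P0=I P1=I P2=E P3=I  mem[L0]=20
7. P3: load  L3  bus=[BusRd,Flush]  L3: P0=S P1=I P2=I P3=S  mem[L3]=19
8. P0: load  L3  bus=[-]  L3: P0=S P1=I P2=I P3=S  mem[L3]=19
9. P3: load  L3  bus=[-]  L3: P0=S P1=I P2=I P3=S  mem[L3]=19
10. P1: load  L1  bus=[-]  L1: P0=I P1=S P2=S P3=I  mem[L1]=30
11. P3: load  L3  bus=[-]  L3: P0=S P1=I P2=I P3=S  mem[L3]=19
12. P0: load  L0  bus=[BusRd]  L0: P0=S P1=I P2=S P3=I  mem[L0]=20
13. P3: load  L2  bus=[BusRd,Flush]  L2: P0=I P1=S P2=I P3=S  mem[L2]=91
14. P0: store L2 := 25  bus=[BusRdX]  L2: P0=M P1=I P2=I P3=I  mem[L2]=91
15. P3: load  L1  bus=[BusRd]  L1: P0=I P1=S P2=S P3=S  mem[L1]=30
16. P1: load  L2  bus=[BusRd,Flush]  L2: P0=S P1=S P2=I P3=I  mem[L2]=25
17. P3: load  L3  bus=[-]  L3: P0=S P1=I P2=I P3=S  mem[L3]=19
18. P1: store L3 := 27  bus=[BusRdX]  L3: P0=I P1=M P2=I P3=I  mem[L3]=19
19. P3: store L1 := 10  bus=[BusUpgr]  L1: P0=I P1=I P2=I P3=M  mem[L1]=30
20. P1: load  L0  bus=[BusRd]  L0: P0=S P1=S P2=S P3=I  mem[L0]=20
21. P1: store L0 := 78  bus=[BusUpgr]  L0: P0=I P1=M P2=I P3=I  mem[L0]=20
22. P3: store L0 := 86  bus=[BusRdX,Flush]  L0: P0=I P1=I P2=I P3=M  mem[L0]=78
23. P1: store L1 := 32  bus=[BusRdX,Flush]  L1: P0=I P1=M P2=I P3=I  mem[L1]=10
24. P2: store L2 := 34  bus=[BusRdX]  L2: P0=I P1=I P2=M P3=I  mem[L2]=25
25. P0: load  L3  bus=[BusRd,Flush]  L3: P0=S P1=S P2=I P3=I  mem[L3]=27
26. P3: load  L2  bus=[BusRd,Flush]  L2: P0=I P1=I P2=S P3=S  mem[L2]=34
27. P2: load  L0  bus=[BusRd,Flush]  L0: P0=I P1=I P2=S P3=S  mem[L0]=86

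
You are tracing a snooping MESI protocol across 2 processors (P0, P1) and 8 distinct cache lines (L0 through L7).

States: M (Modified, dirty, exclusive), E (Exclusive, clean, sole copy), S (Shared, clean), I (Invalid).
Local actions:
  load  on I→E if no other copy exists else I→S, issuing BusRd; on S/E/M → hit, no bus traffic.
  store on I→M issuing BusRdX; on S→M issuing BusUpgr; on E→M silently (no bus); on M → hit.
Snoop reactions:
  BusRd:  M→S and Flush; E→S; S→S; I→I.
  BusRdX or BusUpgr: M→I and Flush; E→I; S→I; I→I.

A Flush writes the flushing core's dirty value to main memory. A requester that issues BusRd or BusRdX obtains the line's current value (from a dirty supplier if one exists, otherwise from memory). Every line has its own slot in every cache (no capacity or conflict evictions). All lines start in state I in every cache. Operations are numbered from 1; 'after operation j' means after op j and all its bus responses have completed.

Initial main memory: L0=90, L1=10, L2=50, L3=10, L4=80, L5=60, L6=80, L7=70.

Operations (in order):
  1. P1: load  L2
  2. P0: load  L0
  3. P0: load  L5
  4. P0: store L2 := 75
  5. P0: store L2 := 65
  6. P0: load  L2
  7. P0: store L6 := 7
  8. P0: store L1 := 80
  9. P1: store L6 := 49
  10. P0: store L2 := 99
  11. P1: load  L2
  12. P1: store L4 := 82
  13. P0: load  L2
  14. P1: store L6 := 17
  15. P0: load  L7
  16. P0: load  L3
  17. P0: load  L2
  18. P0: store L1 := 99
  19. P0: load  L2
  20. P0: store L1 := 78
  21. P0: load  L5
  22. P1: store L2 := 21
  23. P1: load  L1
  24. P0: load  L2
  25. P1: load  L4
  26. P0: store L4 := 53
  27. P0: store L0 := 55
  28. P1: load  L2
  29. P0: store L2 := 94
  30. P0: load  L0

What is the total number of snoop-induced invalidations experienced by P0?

invalidations = 2

[1] P1: load  L2 | P0:I, P1:E(50) | bus: BusRd
[2] P0: load  L0 | P0:E(90), P1:I | bus: BusRd
[3] P0: load  L5 | P0:E(60), P1:I | bus: BusRd
[4] P0: store L2 := 75 | P0:M(75), P1:I | bus: BusRdX
[5] P0: store L2 := 65 | P0:M(65), P1:I | bus: none
[6] P0: load  L2 | P0:M(65), P1:I | bus: none
[7] P0: store L6 := 7 | P0:M(7), P1:I | bus: BusRdX
[8] P0: store L1 := 80 | P0:M(80), P1:I | bus: BusRdX
[9] P1: store L6 := 49 | P0:I, P1:M(49) | bus: BusRdX,Flush
[10] P0: store L2 := 99 | P0:M(99), P1:I | bus: none
[11] P1: load  L2 | P0:S(99), P1:S(99) | bus: BusRd,Flush
[12] P1: store L4 := 82 | P0:I, P1:M(82) | bus: BusRdX
[13] P0: load  L2 | P0:S(99), P1:S(99) | bus: none
[14] P1: store L6 := 17 | P0:I, P1:M(17) | bus: none
[15] P0: load  L7 | P0:E(70), P1:I | bus: BusRd
[16] P0: load  L3 | P0:E(10), P1:I | bus: BusRd
[17] P0: load  L2 | P0:S(99), P1:S(99) | bus: none
[18] P0: store L1 := 99 | P0:M(99), P1:I | bus: none
[19] P0: load  L2 | P0:S(99), P1:S(99) | bus: none
[20] P0: store L1 := 78 | P0:M(78), P1:I | bus: none
[21] P0: load  L5 | P0:E(60), P1:I | bus: none
[22] P1: store L2 := 21 | P0:I, P1:M(21) | bus: BusUpgr
[23] P1: load  L1 | P0:S(78), P1:S(78) | bus: BusRd,Flush
[24] P0: load  L2 | P0:S(21), P1:S(21) | bus: BusRd,Flush
[25] P1: load  L4 | P0:I, P1:M(82) | bus: none
[26] P0: store L4 := 53 | P0:M(53), P1:I | bus: BusRdX,Flush
[27] P0: store L0 := 55 | P0:M(55), P1:I | bus: none
[28] P1: load  L2 | P0:S(21), P1:S(21) | bus: none
[29] P0: store L2 := 94 | P0:M(94), P1:I | bus: BusUpgr
[30] P0: load  L0 | P0:M(55), P1:I | bus: none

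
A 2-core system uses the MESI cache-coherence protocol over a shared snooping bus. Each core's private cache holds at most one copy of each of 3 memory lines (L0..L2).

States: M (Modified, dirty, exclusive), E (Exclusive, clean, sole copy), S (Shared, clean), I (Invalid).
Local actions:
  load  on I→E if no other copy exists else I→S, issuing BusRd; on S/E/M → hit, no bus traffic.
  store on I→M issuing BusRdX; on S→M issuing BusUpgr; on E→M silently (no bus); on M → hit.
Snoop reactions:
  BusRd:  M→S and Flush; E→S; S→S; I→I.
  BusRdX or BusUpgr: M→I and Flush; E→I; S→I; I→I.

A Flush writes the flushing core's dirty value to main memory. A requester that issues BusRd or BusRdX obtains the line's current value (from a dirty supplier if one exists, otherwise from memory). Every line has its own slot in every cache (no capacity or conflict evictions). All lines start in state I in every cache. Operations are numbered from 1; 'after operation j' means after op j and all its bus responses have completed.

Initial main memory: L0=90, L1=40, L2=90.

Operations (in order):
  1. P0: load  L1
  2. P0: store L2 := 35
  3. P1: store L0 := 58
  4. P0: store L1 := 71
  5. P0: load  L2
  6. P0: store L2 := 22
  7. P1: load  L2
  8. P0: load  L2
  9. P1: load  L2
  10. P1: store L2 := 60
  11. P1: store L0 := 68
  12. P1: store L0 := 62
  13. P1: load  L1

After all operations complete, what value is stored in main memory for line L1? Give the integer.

1. P0: load  L1  bus=[BusRd]  L1: P0=E P1=I  mem[L1]=40
2. P0: store L2 := 35  bus=[BusRdX]  L2: P0=M P1=I  mem[L2]=90
3. P1: store L0 := 58  bus=[BusRdX]  L0: P0=I P1=M  mem[L0]=90
4. P0: store L1 := 71  bus=[-]  L1: P0=M P1=I  mem[L1]=40
5. P0: load  L2  bus=[-]  L2: P0=M P1=I  mem[L2]=90
6. P0: store L2 := 22  bus=[-]  L2: P0=M P1=I  mem[L2]=90
7. P1: load  L2  bus=[BusRd,Flush]  L2: P0=S P1=S  mem[L2]=22
8. P0: load  L2  bus=[-]  L2: P0=S P1=S  mem[L2]=22
9. P1: load  L2  bus=[-]  L2: P0=S P1=S  mem[L2]=22
10. P1: store L2 := 60  bus=[BusUpgr]  L2: P0=I P1=M  mem[L2]=22
11. P1: store L0 := 68  bus=[-]  L0: P0=I P1=M  mem[L0]=90
12. P1: store L0 := 62  bus=[-]  L0: P0=I P1=M  mem[L0]=90
13. P1: load  L1  bus=[BusRd,Flush]  L1: P0=S P1=S  mem[L1]=71

memory[L1] = 71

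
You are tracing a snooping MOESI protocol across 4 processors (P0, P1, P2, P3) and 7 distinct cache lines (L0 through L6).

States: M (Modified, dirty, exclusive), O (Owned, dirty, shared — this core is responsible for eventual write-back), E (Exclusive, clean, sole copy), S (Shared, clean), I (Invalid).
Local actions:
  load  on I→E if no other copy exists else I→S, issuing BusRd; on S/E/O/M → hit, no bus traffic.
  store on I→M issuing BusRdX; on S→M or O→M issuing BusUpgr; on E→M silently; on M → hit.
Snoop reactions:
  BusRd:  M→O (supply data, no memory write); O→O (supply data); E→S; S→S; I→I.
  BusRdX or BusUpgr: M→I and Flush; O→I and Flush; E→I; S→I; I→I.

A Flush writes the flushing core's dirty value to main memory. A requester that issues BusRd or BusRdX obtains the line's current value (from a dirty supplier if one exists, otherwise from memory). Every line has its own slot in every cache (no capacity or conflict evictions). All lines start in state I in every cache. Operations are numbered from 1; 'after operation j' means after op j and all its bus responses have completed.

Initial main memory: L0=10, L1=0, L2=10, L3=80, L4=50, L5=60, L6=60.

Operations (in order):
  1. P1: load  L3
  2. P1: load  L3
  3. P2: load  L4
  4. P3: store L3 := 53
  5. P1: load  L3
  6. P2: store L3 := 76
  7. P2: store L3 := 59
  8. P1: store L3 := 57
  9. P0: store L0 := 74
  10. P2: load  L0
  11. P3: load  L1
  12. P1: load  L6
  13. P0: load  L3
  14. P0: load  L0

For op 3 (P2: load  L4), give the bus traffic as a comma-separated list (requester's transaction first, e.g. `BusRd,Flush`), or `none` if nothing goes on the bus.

1. P1: load  L3  bus=[BusRd]  L3: P0=I P1=E P2=I P3=I  mem[L3]=80
2. P1: load  L3  bus=[-]  L3: P0=I P1=E P2=I P3=I  mem[L3]=80
3. P2: load  L4  bus=[BusRd]  L4: P0=I P1=I P2=E P3=I  mem[L4]=50
4. P3: store L3 := 53  bus=[BusRdX]  L3: P0=I P1=I P2=I P3=M  mem[L3]=80
5. P1: load  L3  bus=[BusRd]  L3: P0=I P1=S P2=I P3=O  mem[L3]=80
6. P2: store L3 := 76  bus=[BusRdX,Flush]  L3: P0=I P1=I P2=M P3=I  mem[L3]=53
7. P2: store L3 := 59  bus=[-]  L3: P0=I P1=I P2=M P3=I  mem[L3]=53
8. P1: store L3 := 57  bus=[BusRdX,Flush]  L3: P0=I P1=M P2=I P3=I  mem[L3]=59
9. P0: store L0 := 74  bus=[BusRdX]  L0: P0=M P1=I P2=I P3=I  mem[L0]=10
10. P2: load  L0  bus=[BusRd]  L0: P0=O P1=I P2=S P3=I  mem[L0]=10
11. P3: load  L1  bus=[BusRd]  L1: P0=I P1=I P2=I P3=E  mem[L1]=0
12. P1: load  L6  bus=[BusRd]  L6: P0=I P1=E P2=I P3=I  mem[L6]=60
13. P0: load  L3  bus=[BusRd]  L3: P0=S P1=O P2=I P3=I  mem[L3]=59
14. P0: load  L0  bus=[-]  L0: P0=O P1=I P2=S P3=I  mem[L0]=10

bus = BusRd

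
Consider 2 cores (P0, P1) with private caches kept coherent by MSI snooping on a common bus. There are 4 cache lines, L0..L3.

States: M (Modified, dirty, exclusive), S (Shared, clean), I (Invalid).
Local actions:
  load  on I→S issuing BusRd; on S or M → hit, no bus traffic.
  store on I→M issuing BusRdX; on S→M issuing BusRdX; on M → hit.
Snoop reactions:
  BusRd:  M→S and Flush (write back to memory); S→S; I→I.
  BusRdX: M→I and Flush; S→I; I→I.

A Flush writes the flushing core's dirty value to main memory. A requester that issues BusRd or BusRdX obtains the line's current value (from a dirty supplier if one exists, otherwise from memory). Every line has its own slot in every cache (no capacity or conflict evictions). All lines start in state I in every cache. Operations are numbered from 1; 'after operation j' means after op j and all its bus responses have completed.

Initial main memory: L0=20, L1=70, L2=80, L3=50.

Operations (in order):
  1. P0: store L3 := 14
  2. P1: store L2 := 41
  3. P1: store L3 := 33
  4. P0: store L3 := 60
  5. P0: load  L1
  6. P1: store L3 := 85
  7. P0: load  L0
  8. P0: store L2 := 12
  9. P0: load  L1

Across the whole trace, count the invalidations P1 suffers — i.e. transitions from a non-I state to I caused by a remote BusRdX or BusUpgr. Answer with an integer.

invalidations = 2

[1] P0: store L3 := 14 | P0:M(14), P1:I | bus: BusRdX
[2] P1: store L2 := 41 | P0:I, P1:M(41) | bus: BusRdX
[3] P1: store L3 := 33 | P0:I, P1:M(33) | bus: BusRdX,Flush
[4] P0: store L3 := 60 | P0:M(60), P1:I | bus: BusRdX,Flush
[5] P0: load  L1 | P0:S(70), P1:I | bus: BusRd
[6] P1: store L3 := 85 | P0:I, P1:M(85) | bus: BusRdX,Flush
[7] P0: load  L0 | P0:S(20), P1:I | bus: BusRd
[8] P0: store L2 := 12 | P0:M(12), P1:I | bus: BusRdX,Flush
[9] P0: load  L1 | P0:S(70), P1:I | bus: none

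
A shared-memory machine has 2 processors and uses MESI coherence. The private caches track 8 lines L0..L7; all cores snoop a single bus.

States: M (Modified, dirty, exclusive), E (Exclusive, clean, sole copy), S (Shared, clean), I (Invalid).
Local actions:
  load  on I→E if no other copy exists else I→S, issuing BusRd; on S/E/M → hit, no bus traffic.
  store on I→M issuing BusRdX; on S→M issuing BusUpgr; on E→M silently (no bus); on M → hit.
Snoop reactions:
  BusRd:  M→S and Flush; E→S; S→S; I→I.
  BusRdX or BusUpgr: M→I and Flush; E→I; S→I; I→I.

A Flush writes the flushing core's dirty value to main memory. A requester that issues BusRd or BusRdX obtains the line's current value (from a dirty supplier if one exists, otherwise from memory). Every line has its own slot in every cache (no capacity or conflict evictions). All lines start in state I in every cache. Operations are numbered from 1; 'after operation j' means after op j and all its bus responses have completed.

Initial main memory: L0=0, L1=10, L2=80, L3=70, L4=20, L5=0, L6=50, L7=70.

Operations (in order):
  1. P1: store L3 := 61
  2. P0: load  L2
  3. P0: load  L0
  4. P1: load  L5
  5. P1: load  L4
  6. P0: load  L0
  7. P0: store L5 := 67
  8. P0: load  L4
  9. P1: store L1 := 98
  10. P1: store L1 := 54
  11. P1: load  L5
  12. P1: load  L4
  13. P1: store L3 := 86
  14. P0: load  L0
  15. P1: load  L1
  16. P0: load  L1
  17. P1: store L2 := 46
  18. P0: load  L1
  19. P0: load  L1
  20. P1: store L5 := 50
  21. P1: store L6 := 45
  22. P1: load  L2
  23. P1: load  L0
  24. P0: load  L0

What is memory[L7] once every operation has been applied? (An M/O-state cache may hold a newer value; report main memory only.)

step 1: P1: store L3 := 61  ⟶  IM  (L3)  txn=BusRdX  M[L3]=70
step 2: P0: load  L2  ⟶  EI  (L2)  txn=BusRd  M[L2]=80
step 3: P0: load  L0  ⟶  EI  (L0)  txn=BusRd  M[L0]=0
step 4: P1: load  L5  ⟶  IE  (L5)  txn=BusRd  M[L5]=0
step 5: P1: load  L4  ⟶  IE  (L4)  txn=BusRd  M[L4]=20
step 6: P0: load  L0  ⟶  EI  (L0)  txn=∅  M[L0]=0
step 7: P0: store L5 := 67  ⟶  MI  (L5)  txn=BusRdX  M[L5]=0
step 8: P0: load  L4  ⟶  SS  (L4)  txn=BusRd  M[L4]=20
step 9: P1: store L1 := 98  ⟶  IM  (L1)  txn=BusRdX  M[L1]=10
step 10: P1: store L1 := 54  ⟶  IM  (L1)  txn=∅  M[L1]=10
step 11: P1: load  L5  ⟶  SS  (L5)  txn=BusRd+Flush  M[L5]=67
step 12: P1: load  L4  ⟶  SS  (L4)  txn=∅  M[L4]=20
step 13: P1: store L3 := 86  ⟶  IM  (L3)  txn=∅  M[L3]=70
step 14: P0: load  L0  ⟶  EI  (L0)  txn=∅  M[L0]=0
step 15: P1: load  L1  ⟶  IM  (L1)  txn=∅  M[L1]=10
step 16: P0: load  L1  ⟶  SS  (L1)  txn=BusRd+Flush  M[L1]=54
step 17: P1: store L2 := 46  ⟶  IM  (L2)  txn=BusRdX  M[L2]=80
step 18: P0: load  L1  ⟶  SS  (L1)  txn=∅  M[L1]=54
step 19: P0: load  L1  ⟶  SS  (L1)  txn=∅  M[L1]=54
step 20: P1: store L5 := 50  ⟶  IM  (L5)  txn=BusUpgr  M[L5]=67
step 21: P1: store L6 := 45  ⟶  IM  (L6)  txn=BusRdX  M[L6]=50
step 22: P1: load  L2  ⟶  IM  (L2)  txn=∅  M[L2]=80
step 23: P1: load  L0  ⟶  SS  (L0)  txn=BusRd  M[L0]=0
step 24: P0: load  L0  ⟶  SS  (L0)  txn=∅  M[L0]=0

memory[L7] = 70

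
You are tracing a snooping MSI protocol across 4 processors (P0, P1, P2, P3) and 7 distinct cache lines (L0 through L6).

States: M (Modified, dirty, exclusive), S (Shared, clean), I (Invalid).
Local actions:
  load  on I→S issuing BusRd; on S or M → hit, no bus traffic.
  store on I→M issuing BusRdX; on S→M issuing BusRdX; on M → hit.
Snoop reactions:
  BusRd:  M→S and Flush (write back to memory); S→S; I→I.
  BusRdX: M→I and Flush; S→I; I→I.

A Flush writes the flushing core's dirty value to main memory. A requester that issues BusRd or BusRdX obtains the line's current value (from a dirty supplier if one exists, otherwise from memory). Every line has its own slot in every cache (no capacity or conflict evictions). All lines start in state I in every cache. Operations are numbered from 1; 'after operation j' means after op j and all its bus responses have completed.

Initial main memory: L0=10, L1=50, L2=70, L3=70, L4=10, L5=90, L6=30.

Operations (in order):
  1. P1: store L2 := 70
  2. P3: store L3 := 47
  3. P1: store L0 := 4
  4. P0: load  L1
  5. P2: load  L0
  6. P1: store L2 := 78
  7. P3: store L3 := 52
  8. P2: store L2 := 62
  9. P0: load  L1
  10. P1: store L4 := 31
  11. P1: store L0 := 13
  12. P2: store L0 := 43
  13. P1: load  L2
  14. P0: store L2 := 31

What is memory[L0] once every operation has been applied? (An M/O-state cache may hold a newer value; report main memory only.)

1. P1: store L2 := 70  bus=[BusRdX]  L2: P0=I P1=M P2=I P3=I  mem[L2]=70
2. P3: store L3 := 47  bus=[BusRdX]  L3: P0=I P1=I P2=I P3=M  mem[L3]=70
3. P1: store L0 := 4  bus=[BusRdX]  L0: P0=I P1=M P2=I P3=I  mem[L0]=10
4. P0: load  L1  bus=[BusRd]  L1: P0=S P1=I P2=I P3=I  mem[L1]=50
5. P2: load  L0  bus=[BusRd,Flush]  L0: P0=I P1=S P2=S P3=I  mem[L0]=4
6. P1: store L2 := 78  bus=[-]  L2: P0=I P1=M P2=I P3=I  mem[L2]=70
7. P3: store L3 := 52  bus=[-]  L3: P0=I P1=I P2=I P3=M  mem[L3]=70
8. P2: store L2 := 62  bus=[BusRdX,Flush]  L2: P0=I P1=I P2=M P3=I  mem[L2]=78
9. P0: load  L1  bus=[-]  L1: P0=S P1=I P2=I P3=I  mem[L1]=50
10. P1: store L4 := 31  bus=[BusRdX]  L4: P0=I P1=M P2=I P3=I  mem[L4]=10
11. P1: store L0 := 13  bus=[BusRdX]  L0: P0=I P1=M P2=I P3=I  mem[L0]=4
12. P2: store L0 := 43  bus=[BusRdX,Flush]  L0: P0=I P1=I P2=M P3=I  mem[L0]=13
13. P1: load  L2  bus=[BusRd,Flush]  L2: P0=I P1=S P2=S P3=I  mem[L2]=62
14. P0: store L2 := 31  bus=[BusRdX]  L2: P0=M P1=I P2=I P3=I  mem[L2]=62

memory[L0] = 13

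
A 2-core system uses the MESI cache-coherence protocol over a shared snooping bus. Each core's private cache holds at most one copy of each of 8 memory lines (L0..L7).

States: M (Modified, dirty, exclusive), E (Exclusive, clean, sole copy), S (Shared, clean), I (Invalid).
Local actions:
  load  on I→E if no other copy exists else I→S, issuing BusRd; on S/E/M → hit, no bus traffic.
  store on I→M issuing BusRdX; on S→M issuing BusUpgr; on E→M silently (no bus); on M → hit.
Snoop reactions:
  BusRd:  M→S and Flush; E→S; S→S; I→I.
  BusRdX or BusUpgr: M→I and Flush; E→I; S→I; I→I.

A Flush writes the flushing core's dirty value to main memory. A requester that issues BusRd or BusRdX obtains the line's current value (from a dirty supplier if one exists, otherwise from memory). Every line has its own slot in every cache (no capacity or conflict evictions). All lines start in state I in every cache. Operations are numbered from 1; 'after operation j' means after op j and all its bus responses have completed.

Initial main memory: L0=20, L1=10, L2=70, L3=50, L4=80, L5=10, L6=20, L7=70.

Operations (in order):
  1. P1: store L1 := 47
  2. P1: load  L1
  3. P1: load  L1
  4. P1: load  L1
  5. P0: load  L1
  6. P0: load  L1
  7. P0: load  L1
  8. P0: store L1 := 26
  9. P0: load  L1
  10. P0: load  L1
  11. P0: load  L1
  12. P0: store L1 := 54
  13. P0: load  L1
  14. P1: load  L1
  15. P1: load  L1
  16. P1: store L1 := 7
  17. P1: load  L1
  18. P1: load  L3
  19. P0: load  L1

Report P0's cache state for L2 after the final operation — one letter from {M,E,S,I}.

1. P1: store L1 := 47  bus=[BusRdX]  L1: P0=I P1=M  mem[L1]=10
2. P1: load  L1  bus=[-]  L1: P0=I P1=M  mem[L1]=10
3. P1: load  L1  bus=[-]  L1: P0=I P1=M  mem[L1]=10
4. P1: load  L1  bus=[-]  L1: P0=I P1=M  mem[L1]=10
5. P0: load  L1  bus=[BusRd,Flush]  L1: P0=S P1=S  mem[L1]=47
6. P0: load  L1  bus=[-]  L1: P0=S P1=S  mem[L1]=47
7. P0: load  L1  bus=[-]  L1: P0=S P1=S  mem[L1]=47
8. P0: store L1 := 26  bus=[BusUpgr]  L1: P0=M P1=I  mem[L1]=47
9. P0: load  L1  bus=[-]  L1: P0=M P1=I  mem[L1]=47
10. P0: load  L1  bus=[-]  L1: P0=M P1=I  mem[L1]=47
11. P0: load  L1  bus=[-]  L1: P0=M P1=I  mem[L1]=47
12. P0: store L1 := 54  bus=[-]  L1: P0=M P1=I  mem[L1]=47
13. P0: load  L1  bus=[-]  L1: P0=M P1=I  mem[L1]=47
14. P1: load  L1  bus=[BusRd,Flush]  L1: P0=S P1=S  mem[L1]=54
15. P1: load  L1  bus=[-]  L1: P0=S P1=S  mem[L1]=54
16. P1: store L1 := 7  bus=[BusUpgr]  L1: P0=I P1=M  mem[L1]=54
17. P1: load  L1  bus=[-]  L1: P0=I P1=M  mem[L1]=54
18. P1: load  L3  bus=[BusRd]  L3: P0=I P1=E  mem[L3]=50
19. P0: load  L1  bus=[BusRd,Flush]  L1: P0=S P1=S  mem[L1]=7

state = I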